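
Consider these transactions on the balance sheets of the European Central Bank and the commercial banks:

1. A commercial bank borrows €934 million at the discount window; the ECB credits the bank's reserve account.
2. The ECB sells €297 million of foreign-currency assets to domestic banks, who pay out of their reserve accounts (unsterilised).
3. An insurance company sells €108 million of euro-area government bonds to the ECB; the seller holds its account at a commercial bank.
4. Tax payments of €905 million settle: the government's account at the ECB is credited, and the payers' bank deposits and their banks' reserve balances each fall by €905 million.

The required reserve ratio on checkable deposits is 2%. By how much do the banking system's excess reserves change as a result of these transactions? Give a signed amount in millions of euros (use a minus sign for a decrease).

Discount-window loan €934 million: reserves +€934M, deposits 0.
FX sale €297 million: reserves −€297M, deposits 0.
Asset purchase (from non-banks) €108 million: reserves +€108M, deposits +€108M.
Government account inflow €905 million: reserves −€905M, deposits −€905M.
Totals: Δreserves = −€160M, Δdeposits = −€797M.
Δrequired reserves = 2% × −€797M = −€15.94M.
Δexcess reserves = Δreserves − Δrequired = −€160M − (−€15.94M) = -€144.06 million.

-€144.06 million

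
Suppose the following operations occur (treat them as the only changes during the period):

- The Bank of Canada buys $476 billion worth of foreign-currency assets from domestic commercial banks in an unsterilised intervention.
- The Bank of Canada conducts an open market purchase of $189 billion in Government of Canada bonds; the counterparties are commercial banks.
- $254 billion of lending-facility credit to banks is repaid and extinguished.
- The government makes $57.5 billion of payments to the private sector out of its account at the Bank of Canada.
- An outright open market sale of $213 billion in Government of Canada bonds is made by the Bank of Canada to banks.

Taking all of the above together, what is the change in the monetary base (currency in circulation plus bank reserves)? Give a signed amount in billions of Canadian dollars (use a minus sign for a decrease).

+$255.5 billion

FX purchase $476 billion: Bank of Canada balance sheet expands → +$476B.
OMO purchase (from banks) $189 billion: Bank of Canada balance sheet expands → +$189B.
Discount-window repayment $254 billion: Bank of Canada balance sheet contracts → −$254B.
Government spending $57.5 billion: a non-base liability converts back to reserves → +$57.5B.
OMO sale (to banks) $213 billion: Bank of Canada balance sheet contracts → −$213B.
Net: 476 + 189 − 254 + 57.5 − 213 = +$255.5 billion.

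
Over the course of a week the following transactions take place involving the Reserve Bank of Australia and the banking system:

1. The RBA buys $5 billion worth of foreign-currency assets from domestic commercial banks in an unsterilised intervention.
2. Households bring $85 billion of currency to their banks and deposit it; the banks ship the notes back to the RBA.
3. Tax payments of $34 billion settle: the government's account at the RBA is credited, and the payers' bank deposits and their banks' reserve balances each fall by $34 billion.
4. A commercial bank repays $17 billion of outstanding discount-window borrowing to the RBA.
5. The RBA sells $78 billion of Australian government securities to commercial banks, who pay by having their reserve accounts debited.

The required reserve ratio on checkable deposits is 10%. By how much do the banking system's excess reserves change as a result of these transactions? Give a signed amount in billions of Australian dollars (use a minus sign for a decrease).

-$44.1 billion

FX purchase $5 billion: reserves +$5B, deposits 0.
Currency deposit $85 billion: reserves +$85B, deposits +$85B.
Government account inflow $34 billion: reserves −$34B, deposits −$34B.
Discount-window repayment $17 billion: reserves −$17B, deposits 0.
OMO sale (to banks) $78 billion: reserves −$78B, deposits 0.
Totals: Δreserves = −$39B, Δdeposits = +$51B.
Δrequired reserves = 10% × +$51B = +$5.1B.
Δexcess reserves = Δreserves − Δrequired = −$39B − (+$5.1B) = -$44.1 billion.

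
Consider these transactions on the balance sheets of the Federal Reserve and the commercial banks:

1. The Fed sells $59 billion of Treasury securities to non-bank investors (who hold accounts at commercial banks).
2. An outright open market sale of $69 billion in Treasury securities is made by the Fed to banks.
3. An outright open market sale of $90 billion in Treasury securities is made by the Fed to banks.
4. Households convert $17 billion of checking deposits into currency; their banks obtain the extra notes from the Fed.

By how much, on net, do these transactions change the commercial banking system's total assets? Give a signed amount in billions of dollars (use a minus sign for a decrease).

-$76 billion

Fed balance sheet:
  Assets:      Securities −$218B
  Liabilities: Bank reserves −$235B, Currency in circulation +$17B
Commercial banking system:
  Assets:      Reserves at CB −$235B, Securities +$159B
  Liabilities: Checkable deposits −$76B
Change in total bank assets = -$76 billion.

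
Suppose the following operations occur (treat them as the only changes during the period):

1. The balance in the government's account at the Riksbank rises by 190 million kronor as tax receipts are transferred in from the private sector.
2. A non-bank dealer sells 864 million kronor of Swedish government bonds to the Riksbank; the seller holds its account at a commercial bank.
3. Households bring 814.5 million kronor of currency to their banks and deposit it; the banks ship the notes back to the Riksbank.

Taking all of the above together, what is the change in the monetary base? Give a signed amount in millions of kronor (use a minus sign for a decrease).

Riksbank balance sheet:
  Assets:      Securities +864M
  Liabilities: Bank reserves +1488.5M, Currency in circulation −814.5M, Government deposits +190M
Monetary base = currency + reserves: −814.5M + (+1488.5M) = +674 million.

+674 million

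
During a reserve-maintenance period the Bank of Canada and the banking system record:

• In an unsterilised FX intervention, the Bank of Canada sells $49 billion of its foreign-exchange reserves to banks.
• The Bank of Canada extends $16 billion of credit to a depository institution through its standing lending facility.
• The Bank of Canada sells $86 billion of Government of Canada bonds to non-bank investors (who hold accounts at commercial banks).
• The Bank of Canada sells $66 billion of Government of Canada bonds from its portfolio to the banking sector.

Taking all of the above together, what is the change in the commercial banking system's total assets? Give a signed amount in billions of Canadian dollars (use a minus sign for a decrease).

-$70 billion

Bank of Canada balance sheet:
  Assets:      Securities −$152B, Loans to banks +$16B, Foreign assets −$49B
  Liabilities: Bank reserves −$185B
Commercial banking system:
  Assets:      Reserves at CB −$185B, Securities +$66B, Foreign assets +$49B
  Liabilities: Checkable deposits −$86B, Borrowings from CB +$16B
Change in total bank assets = -$70 billion.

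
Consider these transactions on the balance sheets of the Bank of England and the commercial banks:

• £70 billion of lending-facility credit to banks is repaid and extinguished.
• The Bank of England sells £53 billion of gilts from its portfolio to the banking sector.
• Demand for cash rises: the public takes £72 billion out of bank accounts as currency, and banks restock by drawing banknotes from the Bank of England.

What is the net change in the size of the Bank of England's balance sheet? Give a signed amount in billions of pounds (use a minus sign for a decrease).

-£123 billion

Discount-window repayment £70 billion: a Bank of England asset is shed → −£70B.
OMO sale (to banks) £53 billion: a Bank of England asset is shed → −£53B.
Currency withdrawal £72 billion: only the composition of liabilities changes → 0.
Net: −70 − 53 + 0 = -£123 billion.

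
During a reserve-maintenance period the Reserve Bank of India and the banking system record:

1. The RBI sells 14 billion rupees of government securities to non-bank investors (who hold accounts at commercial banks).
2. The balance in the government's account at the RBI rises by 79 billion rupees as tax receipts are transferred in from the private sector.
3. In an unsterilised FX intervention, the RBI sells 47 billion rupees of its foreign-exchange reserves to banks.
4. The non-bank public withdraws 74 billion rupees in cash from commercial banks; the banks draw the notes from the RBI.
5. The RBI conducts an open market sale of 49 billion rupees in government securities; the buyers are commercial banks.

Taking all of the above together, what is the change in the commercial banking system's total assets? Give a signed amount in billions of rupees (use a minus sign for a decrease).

Asset sale (to non-banks) 14 billion rupees: bank balance sheets shrink → −14B.
Government account inflow 79 billion rupees: bank balance sheets shrink → −79B.
FX sale 47 billion rupees: just an asset swap on bank balance sheets → 0.
Currency withdrawal 74 billion rupees: bank balance sheets shrink → −74B.
OMO sale (to banks) 49 billion rupees: just an asset swap on bank balance sheets → 0.
Net: −14 − 79 + 0 − 74 + 0 = -167 billion.

-167 billion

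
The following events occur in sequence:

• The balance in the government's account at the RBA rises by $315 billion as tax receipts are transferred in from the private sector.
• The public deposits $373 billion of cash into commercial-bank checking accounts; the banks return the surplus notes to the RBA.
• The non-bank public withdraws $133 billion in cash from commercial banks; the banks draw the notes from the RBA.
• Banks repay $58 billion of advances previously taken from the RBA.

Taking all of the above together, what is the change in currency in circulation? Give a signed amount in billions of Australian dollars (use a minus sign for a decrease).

-$240 billion

Government account inflow $315 billion: no currency enters or leaves circulation → 0.
Currency deposit $373 billion: notes return to the central bank → −$373B.
Currency withdrawal $133 billion: notes leave the central bank → +$133B.
Discount-window repayment $58 billion: no currency enters or leaves circulation → 0.
Net: 0 − 373 + 133 + 0 = -$240 billion.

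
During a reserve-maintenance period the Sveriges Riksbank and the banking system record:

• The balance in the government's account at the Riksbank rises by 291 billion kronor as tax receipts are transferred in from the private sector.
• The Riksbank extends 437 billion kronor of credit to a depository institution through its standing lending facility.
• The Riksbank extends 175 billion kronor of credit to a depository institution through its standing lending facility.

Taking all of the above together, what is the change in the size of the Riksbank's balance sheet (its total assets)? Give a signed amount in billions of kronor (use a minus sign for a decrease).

Government account inflow 291 billion kronor: only the composition of liabilities changes → 0.
Discount-window loan 437 billion kronor: a Riksbank asset is acquired → +437B.
Discount-window loan 175 billion kronor: a Riksbank asset is acquired → +175B.
Net: 0 + 437 + 175 = +612 billion.

+612 billion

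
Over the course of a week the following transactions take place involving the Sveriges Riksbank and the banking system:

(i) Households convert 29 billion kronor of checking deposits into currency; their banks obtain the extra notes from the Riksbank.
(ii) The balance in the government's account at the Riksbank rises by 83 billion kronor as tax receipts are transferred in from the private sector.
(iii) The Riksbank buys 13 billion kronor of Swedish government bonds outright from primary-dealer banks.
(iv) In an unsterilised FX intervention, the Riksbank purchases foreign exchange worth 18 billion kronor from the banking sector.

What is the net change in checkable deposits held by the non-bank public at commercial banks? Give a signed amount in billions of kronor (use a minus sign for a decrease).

Riksbank balance sheet:
  Assets:      Securities +13B, Foreign assets +18B
  Liabilities: Bank reserves −81B, Currency in circulation +29B, Government deposits +83B
Commercial banking system:
  Assets:      Reserves at CB −81B, Securities −13B, Foreign assets −18B
  Liabilities: Checkable deposits −112B
So the change in checkable deposits held by the non-bank public at commercial banks is -112 billion.

-112 billion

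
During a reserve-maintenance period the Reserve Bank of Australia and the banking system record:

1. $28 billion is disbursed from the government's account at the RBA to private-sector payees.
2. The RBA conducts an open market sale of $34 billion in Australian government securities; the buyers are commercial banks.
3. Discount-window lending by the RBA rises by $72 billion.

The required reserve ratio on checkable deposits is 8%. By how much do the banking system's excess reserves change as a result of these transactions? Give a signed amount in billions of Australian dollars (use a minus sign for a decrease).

Government spending $28 billion: reserves +$28B, deposits +$28B.
OMO sale (to banks) $34 billion: reserves −$34B, deposits 0.
Discount-window loan $72 billion: reserves +$72B, deposits 0.
Totals: Δreserves = +$66B, Δdeposits = +$28B.
Δrequired reserves = 8% × +$28B = +$2.24B.
Δexcess reserves = Δreserves − Δrequired = +$66B − (+$2.24B) = +$63.76 billion.

+$63.76 billion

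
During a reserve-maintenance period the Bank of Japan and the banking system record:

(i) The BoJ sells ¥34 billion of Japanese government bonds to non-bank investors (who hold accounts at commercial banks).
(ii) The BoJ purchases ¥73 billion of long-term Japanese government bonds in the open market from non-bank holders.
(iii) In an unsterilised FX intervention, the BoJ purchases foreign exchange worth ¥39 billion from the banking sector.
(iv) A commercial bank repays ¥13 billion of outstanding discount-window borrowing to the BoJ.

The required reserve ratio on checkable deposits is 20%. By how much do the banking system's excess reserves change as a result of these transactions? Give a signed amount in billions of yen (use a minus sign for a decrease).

Asset sale (to non-banks) ¥34 billion: reserves −¥34B, deposits −¥34B.
Asset purchase (from non-banks) ¥73 billion: reserves +¥73B, deposits +¥73B.
FX purchase ¥39 billion: reserves +¥39B, deposits 0.
Discount-window repayment ¥13 billion: reserves −¥13B, deposits 0.
Totals: Δreserves = +¥65B, Δdeposits = +¥39B.
Δrequired reserves = 20% × +¥39B = +¥7.8B.
Δexcess reserves = Δreserves − Δrequired = +¥65B − (+¥7.8B) = +¥57.2 billion.

+¥57.2 billion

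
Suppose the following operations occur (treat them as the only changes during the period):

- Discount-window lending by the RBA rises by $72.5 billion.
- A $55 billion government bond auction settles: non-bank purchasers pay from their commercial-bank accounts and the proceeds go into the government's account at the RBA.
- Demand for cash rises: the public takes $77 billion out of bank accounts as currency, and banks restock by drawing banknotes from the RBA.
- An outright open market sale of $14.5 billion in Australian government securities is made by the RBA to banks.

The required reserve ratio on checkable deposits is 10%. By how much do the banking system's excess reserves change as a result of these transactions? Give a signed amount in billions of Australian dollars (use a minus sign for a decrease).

-$60.8 billion

Discount-window loan $72.5 billion: reserves +$72.5B, deposits 0.
Government account inflow $55 billion: reserves −$55B, deposits −$55B.
Currency withdrawal $77 billion: reserves −$77B, deposits −$77B.
OMO sale (to banks) $14.5 billion: reserves −$14.5B, deposits 0.
Totals: Δreserves = −$74B, Δdeposits = −$132B.
Δrequired reserves = 10% × −$132B = −$13.2B.
Δexcess reserves = Δreserves − Δrequired = −$74B − (−$13.2B) = -$60.8 billion.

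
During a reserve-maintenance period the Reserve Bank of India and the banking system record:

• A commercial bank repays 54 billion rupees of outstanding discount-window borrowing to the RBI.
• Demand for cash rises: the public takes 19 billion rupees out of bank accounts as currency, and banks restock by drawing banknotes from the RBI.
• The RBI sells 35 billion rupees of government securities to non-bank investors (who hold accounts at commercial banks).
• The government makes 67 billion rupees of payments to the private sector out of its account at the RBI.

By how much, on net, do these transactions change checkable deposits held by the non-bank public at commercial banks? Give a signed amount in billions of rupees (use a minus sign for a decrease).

Discount-window repayment 54 billion rupees: the counterparty is a bank, so public deposits are unchanged → 0.
Currency withdrawal 19 billion rupees: non-bank counterparties' bank balances fall → −19B.
Asset sale (to non-banks) 35 billion rupees: non-bank counterparties' bank balances fall → −35B.
Government spending 67 billion rupees: non-bank counterparties' bank balances rise → +67B.
Net: 0 − 19 − 35 + 67 = +13 billion.

+13 billion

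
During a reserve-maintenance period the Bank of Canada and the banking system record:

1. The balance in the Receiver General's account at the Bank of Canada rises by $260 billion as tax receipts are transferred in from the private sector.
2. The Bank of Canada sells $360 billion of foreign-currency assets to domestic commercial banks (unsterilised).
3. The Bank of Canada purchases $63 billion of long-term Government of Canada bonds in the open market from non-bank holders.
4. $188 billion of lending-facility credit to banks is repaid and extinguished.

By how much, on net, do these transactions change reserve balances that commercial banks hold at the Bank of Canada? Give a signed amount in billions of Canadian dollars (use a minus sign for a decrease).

Bank of Canada balance sheet:
  Assets:      Securities +$63B, Loans to banks −$188B, Foreign assets −$360B
  Liabilities: Bank reserves −$745B, Government deposits +$260B
Commercial banking system:
  Assets:      Reserves at CB −$745B, Foreign assets +$360B
  Liabilities: Checkable deposits −$197B, Borrowings from CB −$188B
So the change in reserve balances that commercial banks hold at the Bank of Canada is -$745 billion.

-$745 billion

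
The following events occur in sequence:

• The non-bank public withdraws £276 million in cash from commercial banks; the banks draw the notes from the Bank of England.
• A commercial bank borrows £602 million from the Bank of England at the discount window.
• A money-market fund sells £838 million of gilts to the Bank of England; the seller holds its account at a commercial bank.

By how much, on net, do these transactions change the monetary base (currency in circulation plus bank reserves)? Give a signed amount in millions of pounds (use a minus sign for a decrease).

+£1440 million

Currency withdrawal £276 million: just a shift between currency and reserves — both are base money → 0.
Discount-window loan £602 million: Bank of England balance sheet expands → +£602M.
Asset purchase (from non-banks) £838 million: Bank of England balance sheet expands → +£838M.
Net: 0 + 602 + 838 = +£1440 million.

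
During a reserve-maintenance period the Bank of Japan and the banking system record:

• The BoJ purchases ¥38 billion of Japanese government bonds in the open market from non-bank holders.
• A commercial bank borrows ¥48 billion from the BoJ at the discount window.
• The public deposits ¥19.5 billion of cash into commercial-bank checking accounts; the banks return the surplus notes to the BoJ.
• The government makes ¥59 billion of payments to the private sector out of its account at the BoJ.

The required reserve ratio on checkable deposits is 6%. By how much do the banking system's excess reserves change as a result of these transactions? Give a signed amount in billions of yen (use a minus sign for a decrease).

Asset purchase (from non-banks) ¥38 billion: reserves +¥38B, deposits +¥38B.
Discount-window loan ¥48 billion: reserves +¥48B, deposits 0.
Currency deposit ¥19.5 billion: reserves +¥19.5B, deposits +¥19.5B.
Government spending ¥59 billion: reserves +¥59B, deposits +¥59B.
Totals: Δreserves = +¥164.5B, Δdeposits = +¥116.5B.
Δrequired reserves = 6% × +¥116.5B = +¥6.99B.
Δexcess reserves = Δreserves − Δrequired = +¥164.5B − (+¥6.99B) = +¥157.51 billion.

+¥157.51 billion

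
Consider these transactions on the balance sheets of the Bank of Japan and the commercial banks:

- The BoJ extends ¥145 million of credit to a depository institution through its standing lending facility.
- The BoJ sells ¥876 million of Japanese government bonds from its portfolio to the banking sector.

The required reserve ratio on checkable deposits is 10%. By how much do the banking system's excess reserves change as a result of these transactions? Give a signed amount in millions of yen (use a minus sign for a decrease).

Discount-window loan ¥145 million: reserves +¥145M, deposits 0.
OMO sale (to banks) ¥876 million: reserves −¥876M, deposits 0.
Totals: Δreserves = −¥731M, Δdeposits = 0.
Δrequired reserves = 10% × 0 = 0.
Δexcess reserves = Δreserves − Δrequired = −¥731M − (0) = -¥731 million.

-¥731 million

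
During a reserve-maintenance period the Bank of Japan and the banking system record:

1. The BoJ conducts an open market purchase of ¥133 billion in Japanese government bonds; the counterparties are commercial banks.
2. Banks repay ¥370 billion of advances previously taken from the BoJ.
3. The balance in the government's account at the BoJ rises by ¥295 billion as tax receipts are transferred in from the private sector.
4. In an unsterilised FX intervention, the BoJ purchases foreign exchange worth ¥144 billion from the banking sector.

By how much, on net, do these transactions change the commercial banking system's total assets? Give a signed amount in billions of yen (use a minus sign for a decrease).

-¥665 billion

BoJ balance sheet:
  Assets:      Securities +¥133B, Loans to banks −¥370B, Foreign assets +¥144B
  Liabilities: Bank reserves −¥388B, Government deposits +¥295B
Commercial banking system:
  Assets:      Reserves at CB −¥388B, Securities −¥133B, Foreign assets −¥144B
  Liabilities: Checkable deposits −¥295B, Borrowings from CB −¥370B
Change in total bank assets = -¥665 billion.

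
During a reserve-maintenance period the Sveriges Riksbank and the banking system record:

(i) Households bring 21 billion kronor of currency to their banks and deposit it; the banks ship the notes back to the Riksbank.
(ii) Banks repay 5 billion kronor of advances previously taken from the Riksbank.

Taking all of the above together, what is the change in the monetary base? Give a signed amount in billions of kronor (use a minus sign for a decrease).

-5 billion

Currency deposit 21 billion kronor: just a shift between currency and reserves — both are base money → 0.
Discount-window repayment 5 billion kronor: Riksbank balance sheet contracts → −5B.
Net: 0 − 5 = -5 billion.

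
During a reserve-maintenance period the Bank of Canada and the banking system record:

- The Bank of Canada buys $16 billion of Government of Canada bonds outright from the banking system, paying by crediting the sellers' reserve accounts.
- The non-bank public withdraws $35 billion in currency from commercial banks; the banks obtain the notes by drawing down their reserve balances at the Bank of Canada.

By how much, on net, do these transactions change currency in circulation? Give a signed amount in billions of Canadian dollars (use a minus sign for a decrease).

+$35 billion

Bank of Canada balance sheet:
  Assets:      Securities +$16B
  Liabilities: Bank reserves −$19B, Currency in circulation +$35B
So the change in currency in circulation is +$35 billion.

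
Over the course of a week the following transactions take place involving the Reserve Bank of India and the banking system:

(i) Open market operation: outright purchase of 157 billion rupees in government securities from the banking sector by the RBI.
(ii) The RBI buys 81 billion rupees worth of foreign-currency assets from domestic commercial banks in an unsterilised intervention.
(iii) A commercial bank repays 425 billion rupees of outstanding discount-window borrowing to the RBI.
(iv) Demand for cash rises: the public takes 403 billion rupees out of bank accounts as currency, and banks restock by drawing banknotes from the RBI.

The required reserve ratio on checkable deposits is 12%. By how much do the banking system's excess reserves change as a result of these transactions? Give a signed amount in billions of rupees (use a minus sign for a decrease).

OMO purchase (from banks) 157 billion rupees: reserves +157B, deposits 0.
FX purchase 81 billion rupees: reserves +81B, deposits 0.
Discount-window repayment 425 billion rupees: reserves −425B, deposits 0.
Currency withdrawal 403 billion rupees: reserves −403B, deposits −403B.
Totals: Δreserves = −590B, Δdeposits = −403B.
Δrequired reserves = 12% × −403B = −48.36B.
Δexcess reserves = Δreserves − Δrequired = −590B − (−48.36B) = -541.64 billion.

-541.64 billion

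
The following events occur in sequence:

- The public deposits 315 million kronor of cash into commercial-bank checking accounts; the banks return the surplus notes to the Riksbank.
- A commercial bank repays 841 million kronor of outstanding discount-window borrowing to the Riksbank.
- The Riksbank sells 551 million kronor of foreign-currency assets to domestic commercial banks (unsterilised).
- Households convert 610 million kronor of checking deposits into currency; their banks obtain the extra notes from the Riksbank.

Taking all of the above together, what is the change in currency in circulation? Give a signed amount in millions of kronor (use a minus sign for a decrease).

Currency deposit 315 million kronor: notes return to the central bank → −315M.
Discount-window repayment 841 million kronor: no currency enters or leaves circulation → 0.
FX sale 551 million kronor: no currency enters or leaves circulation → 0.
Currency withdrawal 610 million kronor: notes leave the central bank → +610M.
Net: −315 + 0 + 0 + 610 = +295 million.

+295 million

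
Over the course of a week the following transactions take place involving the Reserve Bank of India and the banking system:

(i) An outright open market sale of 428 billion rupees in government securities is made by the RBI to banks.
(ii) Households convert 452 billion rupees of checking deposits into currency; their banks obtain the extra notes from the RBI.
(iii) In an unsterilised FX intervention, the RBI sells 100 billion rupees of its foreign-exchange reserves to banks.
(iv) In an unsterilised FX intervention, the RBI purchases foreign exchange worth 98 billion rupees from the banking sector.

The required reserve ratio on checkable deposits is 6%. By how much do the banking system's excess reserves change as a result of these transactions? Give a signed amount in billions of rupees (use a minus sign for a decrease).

OMO sale (to banks) 428 billion rupees: reserves −428B, deposits 0.
Currency withdrawal 452 billion rupees: reserves −452B, deposits −452B.
FX sale 100 billion rupees: reserves −100B, deposits 0.
FX purchase 98 billion rupees: reserves +98B, deposits 0.
Totals: Δreserves = −882B, Δdeposits = −452B.
Δrequired reserves = 6% × −452B = −27.12B.
Δexcess reserves = Δreserves − Δrequired = −882B − (−27.12B) = -854.88 billion.

-854.88 billion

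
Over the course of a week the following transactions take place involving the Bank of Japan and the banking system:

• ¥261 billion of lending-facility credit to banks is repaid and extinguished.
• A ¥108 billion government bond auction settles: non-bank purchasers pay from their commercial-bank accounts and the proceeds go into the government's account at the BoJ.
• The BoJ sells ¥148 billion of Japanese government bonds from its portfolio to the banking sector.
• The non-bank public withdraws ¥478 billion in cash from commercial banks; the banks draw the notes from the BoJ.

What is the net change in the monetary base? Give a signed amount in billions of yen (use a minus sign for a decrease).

Discount-window repayment ¥261 billion: BoJ balance sheet contracts → −¥261B.
Government account inflow ¥108 billion: reserves shift to a non-base liability → −¥108B.
OMO sale (to banks) ¥148 billion: BoJ balance sheet contracts → −¥148B.
Currency withdrawal ¥478 billion: just a shift between currency and reserves — both are base money → 0.
Net: −261 − 108 − 148 + 0 = -¥517 billion.

-¥517 billion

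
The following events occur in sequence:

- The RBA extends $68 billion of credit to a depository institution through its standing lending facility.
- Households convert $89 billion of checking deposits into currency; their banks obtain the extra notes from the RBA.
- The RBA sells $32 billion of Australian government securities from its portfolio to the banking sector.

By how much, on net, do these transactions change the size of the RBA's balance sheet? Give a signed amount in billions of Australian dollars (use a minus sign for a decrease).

RBA balance sheet:
  Assets:      Securities −$32B, Loans to banks +$68B
  Liabilities: Bank reserves −$53B, Currency in circulation +$89B
Commercial banking system:
  Assets:      Reserves at CB −$53B, Securities +$32B
  Liabilities: Checkable deposits −$89B, Borrowings from CB +$68B
Change in total RBA assets = +$36 billion.

+$36 billion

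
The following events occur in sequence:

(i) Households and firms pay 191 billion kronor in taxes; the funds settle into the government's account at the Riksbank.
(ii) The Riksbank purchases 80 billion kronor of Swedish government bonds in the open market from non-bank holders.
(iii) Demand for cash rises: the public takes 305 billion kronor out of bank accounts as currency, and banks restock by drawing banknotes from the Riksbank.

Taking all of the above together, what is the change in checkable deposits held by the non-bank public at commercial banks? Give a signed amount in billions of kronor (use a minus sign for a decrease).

-416 billion

Government account inflow 191 billion kronor: non-bank counterparties' bank balances fall → −191B.
Asset purchase (from non-banks) 80 billion kronor: non-bank counterparties' bank balances rise → +80B.
Currency withdrawal 305 billion kronor: non-bank counterparties' bank balances fall → −305B.
Net: −191 + 80 − 305 = -416 billion.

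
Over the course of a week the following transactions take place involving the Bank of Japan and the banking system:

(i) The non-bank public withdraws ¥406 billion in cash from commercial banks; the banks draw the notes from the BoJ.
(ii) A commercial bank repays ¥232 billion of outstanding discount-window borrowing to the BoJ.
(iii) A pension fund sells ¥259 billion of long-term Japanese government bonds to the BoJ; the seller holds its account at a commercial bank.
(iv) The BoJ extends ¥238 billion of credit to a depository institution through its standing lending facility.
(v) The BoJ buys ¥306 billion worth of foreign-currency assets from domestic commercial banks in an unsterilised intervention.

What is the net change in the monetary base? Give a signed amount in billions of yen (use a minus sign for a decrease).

+¥571 billion

Currency withdrawal ¥406 billion: just a shift between currency and reserves — both are base money → 0.
Discount-window repayment ¥232 billion: BoJ balance sheet contracts → −¥232B.
Asset purchase (from non-banks) ¥259 billion: BoJ balance sheet expands → +¥259B.
Discount-window loan ¥238 billion: BoJ balance sheet expands → +¥238B.
FX purchase ¥306 billion: BoJ balance sheet expands → +¥306B.
Net: 0 − 232 + 259 + 238 + 306 = +¥571 billion.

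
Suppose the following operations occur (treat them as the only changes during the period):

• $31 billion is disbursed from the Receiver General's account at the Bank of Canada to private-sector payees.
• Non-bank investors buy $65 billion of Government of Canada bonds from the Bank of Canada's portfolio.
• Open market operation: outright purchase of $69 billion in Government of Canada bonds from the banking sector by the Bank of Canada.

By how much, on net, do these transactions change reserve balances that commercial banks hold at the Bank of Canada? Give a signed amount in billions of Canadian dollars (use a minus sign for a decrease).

Bank of Canada balance sheet:
  Assets:      Securities +$4B
  Liabilities: Bank reserves +$35B, Government deposits −$31B
So the change in reserve balances that commercial banks hold at the Bank of Canada is +$35 billion.

+$35 billion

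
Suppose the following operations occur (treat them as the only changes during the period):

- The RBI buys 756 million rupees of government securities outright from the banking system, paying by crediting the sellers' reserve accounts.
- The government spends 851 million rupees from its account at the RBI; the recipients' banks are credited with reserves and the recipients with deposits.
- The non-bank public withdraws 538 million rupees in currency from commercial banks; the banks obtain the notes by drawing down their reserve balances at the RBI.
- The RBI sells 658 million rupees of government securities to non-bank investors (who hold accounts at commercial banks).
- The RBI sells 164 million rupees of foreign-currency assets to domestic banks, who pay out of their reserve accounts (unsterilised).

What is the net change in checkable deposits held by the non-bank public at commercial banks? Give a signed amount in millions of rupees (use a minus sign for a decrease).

OMO purchase (from banks) 756 million rupees: the counterparty is a bank, so public deposits are unchanged → 0.
Government spending 851 million rupees: non-bank counterparties' bank balances rise → +851M.
Currency withdrawal 538 million rupees: non-bank counterparties' bank balances fall → −538M.
Asset sale (to non-banks) 658 million rupees: non-bank counterparties' bank balances fall → −658M.
FX sale 164 million rupees: the counterparty is a bank, so public deposits are unchanged → 0.
Net: 0 + 851 − 538 − 658 + 0 = -345 million.

-345 million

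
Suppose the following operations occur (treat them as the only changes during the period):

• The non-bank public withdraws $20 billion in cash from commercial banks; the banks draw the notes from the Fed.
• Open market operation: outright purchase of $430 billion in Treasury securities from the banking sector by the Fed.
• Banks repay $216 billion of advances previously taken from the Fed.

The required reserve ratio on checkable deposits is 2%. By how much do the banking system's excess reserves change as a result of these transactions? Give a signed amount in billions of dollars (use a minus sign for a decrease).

Currency withdrawal $20 billion: reserves −$20B, deposits −$20B.
OMO purchase (from banks) $430 billion: reserves +$430B, deposits 0.
Discount-window repayment $216 billion: reserves −$216B, deposits 0.
Totals: Δreserves = +$194B, Δdeposits = −$20B.
Δrequired reserves = 2% × −$20B = −$0.4B.
Δexcess reserves = Δreserves − Δrequired = +$194B − (−$0.4B) = +$194.4 billion.

+$194.4 billion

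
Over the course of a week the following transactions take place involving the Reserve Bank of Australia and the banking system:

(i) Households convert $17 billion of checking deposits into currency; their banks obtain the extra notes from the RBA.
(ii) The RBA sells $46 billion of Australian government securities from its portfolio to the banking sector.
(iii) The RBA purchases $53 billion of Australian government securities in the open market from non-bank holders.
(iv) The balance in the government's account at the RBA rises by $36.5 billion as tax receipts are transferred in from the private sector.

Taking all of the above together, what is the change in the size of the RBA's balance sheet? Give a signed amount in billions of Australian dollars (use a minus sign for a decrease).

+$7 billion

RBA balance sheet:
  Assets:      Securities +$7B
  Liabilities: Bank reserves −$46.5B, Currency in circulation +$17B, Government deposits +$36.5B
Change in total RBA assets = +$7 billion.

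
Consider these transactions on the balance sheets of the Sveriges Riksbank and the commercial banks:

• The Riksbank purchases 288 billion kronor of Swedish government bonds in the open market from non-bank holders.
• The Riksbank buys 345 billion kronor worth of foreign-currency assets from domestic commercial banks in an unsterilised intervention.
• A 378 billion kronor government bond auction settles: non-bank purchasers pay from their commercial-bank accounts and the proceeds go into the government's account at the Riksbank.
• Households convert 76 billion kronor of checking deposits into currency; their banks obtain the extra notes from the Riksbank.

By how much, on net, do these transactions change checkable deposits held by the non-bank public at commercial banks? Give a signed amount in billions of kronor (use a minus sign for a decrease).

-166 billion

Asset purchase (from non-banks) 288 billion kronor: non-bank counterparties' bank balances rise → +288B.
FX purchase 345 billion kronor: the counterparty is a bank, so public deposits are unchanged → 0.
Government account inflow 378 billion kronor: non-bank counterparties' bank balances fall → −378B.
Currency withdrawal 76 billion kronor: non-bank counterparties' bank balances fall → −76B.
Net: 288 + 0 − 378 − 76 = -166 billion.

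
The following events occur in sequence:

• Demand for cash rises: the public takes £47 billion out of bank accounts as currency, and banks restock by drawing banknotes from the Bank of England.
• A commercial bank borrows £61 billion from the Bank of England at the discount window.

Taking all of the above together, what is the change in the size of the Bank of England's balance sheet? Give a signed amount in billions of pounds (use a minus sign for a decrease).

Bank of England balance sheet:
  Assets:      Loans to banks +£61B
  Liabilities: Bank reserves +£14B, Currency in circulation +£47B
Change in total Bank of England assets = +£61 billion.

+£61 billion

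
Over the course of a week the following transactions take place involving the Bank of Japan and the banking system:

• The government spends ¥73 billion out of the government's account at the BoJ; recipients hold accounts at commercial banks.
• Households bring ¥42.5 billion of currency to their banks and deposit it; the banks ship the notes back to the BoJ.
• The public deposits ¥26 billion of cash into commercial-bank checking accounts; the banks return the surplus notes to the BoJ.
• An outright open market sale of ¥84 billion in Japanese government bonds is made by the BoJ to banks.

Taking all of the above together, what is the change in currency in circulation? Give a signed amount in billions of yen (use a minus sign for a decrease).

-¥68.5 billion

BoJ balance sheet:
  Assets:      Securities −¥84B
  Liabilities: Bank reserves +¥57.5B, Currency in circulation −¥68.5B, Government deposits −¥73B
Commercial banking system:
  Assets:      Reserves at CB +¥57.5B, Securities +¥84B
  Liabilities: Checkable deposits +¥141.5B
So the change in currency in circulation is -¥68.5 billion.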